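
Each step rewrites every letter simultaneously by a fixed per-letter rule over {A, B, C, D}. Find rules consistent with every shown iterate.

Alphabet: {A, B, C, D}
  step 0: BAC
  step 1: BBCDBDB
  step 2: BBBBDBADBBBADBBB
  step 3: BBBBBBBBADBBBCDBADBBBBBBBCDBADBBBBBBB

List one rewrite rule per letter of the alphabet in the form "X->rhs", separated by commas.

A->CDB, B->BB, C->DB, D->ADB

  step 2 ⇒ step 3: BBBBDBADBBBADBBB ⇒ BB·BB·BB·BB·ADB·BB·CDB·ADB·BB·BB·BB·CDB·ADB·BB·BB·BB
    A ↦ CDB
    B ↦ BB
    D ↦ ADB
  step 0 ⇒ step 1: BAC ⇒ BB·CDB·DB
    C ↦ DB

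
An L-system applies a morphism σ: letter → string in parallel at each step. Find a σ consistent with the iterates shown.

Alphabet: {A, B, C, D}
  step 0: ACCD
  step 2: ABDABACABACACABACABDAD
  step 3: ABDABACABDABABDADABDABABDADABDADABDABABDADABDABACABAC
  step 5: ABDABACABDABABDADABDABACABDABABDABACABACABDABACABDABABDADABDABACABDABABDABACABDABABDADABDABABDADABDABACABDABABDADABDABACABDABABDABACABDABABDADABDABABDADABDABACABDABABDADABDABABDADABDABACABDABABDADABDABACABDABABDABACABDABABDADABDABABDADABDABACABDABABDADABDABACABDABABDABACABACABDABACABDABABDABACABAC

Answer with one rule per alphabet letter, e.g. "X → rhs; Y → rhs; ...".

A->AB, B->DAB, C->DAD, D->AC

  step 2 ⇒ step 3: ABDABACABACACABACABDAD ⇒ AB·DAB·AC·AB·DAB·AB·DAD·AB·DAB·AB·DAD·AB·DAD·AB·DAB·AB·DAD·AB·DAB·AC·AB·AC
    A ↦ AB
    B ↦ DAB
    C ↦ DAD
    D ↦ AC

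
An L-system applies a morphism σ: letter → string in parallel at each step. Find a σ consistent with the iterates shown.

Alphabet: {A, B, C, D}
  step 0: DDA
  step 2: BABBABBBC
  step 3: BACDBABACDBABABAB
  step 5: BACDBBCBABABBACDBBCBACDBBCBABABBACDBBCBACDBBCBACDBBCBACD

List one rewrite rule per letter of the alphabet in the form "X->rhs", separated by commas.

  step 2 ⇒ step 3: BABBABBBC ⇒ BA·CD·BA·BA·CD·BA·BA·BA·B
    A ↦ CD
    B ↦ BA
    C ↦ B
    D ↦ BC  (constrained at step 0)

A->CD, B->BA, C->B, D->BC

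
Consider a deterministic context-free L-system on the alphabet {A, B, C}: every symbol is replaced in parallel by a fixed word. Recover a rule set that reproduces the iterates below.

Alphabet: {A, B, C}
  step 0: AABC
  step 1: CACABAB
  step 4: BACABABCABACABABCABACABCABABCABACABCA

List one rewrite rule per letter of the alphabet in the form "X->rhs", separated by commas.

  step 0 ⇒ step 1: AABC ⇒ CA·CA·BA·B
    A ↦ CA
    B ↦ BA
    C ↦ B

A->CA, B->BA, C->B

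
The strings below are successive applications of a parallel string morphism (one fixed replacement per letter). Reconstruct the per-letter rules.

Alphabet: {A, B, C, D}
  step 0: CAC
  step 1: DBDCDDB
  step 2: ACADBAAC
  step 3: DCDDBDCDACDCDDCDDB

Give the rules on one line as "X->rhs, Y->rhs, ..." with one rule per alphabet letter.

  step 2 ⇒ step 3: ACADBAAC ⇒ DCD·DB·DCD·A·C·DCD·DCD·DB
    A ↦ DCD
    B ↦ C
    C ↦ DB
    D ↦ A

A->DCD, B->C, C->DB, D->A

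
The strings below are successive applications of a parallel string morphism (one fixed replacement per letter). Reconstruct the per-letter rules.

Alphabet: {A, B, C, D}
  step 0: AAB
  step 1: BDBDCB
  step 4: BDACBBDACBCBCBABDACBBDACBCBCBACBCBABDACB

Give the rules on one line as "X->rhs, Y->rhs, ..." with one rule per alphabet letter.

A->BD, B->CB, C->A, D->CBA

  step 0 ⇒ step 1: AAB ⇒ BD·BD·CB
    A ↦ BD
    B ↦ CB
    C ↦ A  (constrained at step 1)
    D ↦ CBA  (constrained at step 1)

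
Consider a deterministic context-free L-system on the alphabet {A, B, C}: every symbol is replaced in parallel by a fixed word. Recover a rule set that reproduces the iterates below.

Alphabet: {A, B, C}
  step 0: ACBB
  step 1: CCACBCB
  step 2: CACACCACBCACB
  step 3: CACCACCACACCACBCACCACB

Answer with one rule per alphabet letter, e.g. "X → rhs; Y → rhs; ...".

  step 2 ⇒ step 3: CACACCACBCACB ⇒ CA·C·CA·C·CA·CA·C·CA·CB·CA·C·CA·CB
    A ↦ C
    B ↦ CB
    C ↦ CA

A->C, B->CB, C->CA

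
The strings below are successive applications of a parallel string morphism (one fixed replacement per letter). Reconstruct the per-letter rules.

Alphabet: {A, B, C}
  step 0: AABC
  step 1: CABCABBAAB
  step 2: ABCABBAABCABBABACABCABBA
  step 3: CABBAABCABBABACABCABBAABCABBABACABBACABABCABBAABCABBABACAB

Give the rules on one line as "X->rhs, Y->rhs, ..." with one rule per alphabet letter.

  step 2 ⇒ step 3: ABCABBAABCABBABACABCABBA ⇒ CAB·BA·AB·CAB·BA·BA·CAB·CAB·BA·AB·CAB·BA·BA·CAB·BA·CAB·AB·CAB·BA·AB·CAB·BA·BA·CAB
    A ↦ CAB
    B ↦ BA
    C ↦ AB

A->CAB, B->BA, C->AB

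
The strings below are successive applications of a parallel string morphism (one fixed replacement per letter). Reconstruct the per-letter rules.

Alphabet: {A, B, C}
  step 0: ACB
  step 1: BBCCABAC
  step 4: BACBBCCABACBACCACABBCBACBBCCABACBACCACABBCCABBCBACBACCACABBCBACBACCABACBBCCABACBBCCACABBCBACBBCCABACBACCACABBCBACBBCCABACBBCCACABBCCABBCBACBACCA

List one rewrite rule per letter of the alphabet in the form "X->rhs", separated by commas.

  step 0 ⇒ step 1: ACB ⇒ BBC·CA·BAC
    A ↦ BBC
    B ↦ BAC
    C ↦ CA

A->BBC, B->BAC, C->CA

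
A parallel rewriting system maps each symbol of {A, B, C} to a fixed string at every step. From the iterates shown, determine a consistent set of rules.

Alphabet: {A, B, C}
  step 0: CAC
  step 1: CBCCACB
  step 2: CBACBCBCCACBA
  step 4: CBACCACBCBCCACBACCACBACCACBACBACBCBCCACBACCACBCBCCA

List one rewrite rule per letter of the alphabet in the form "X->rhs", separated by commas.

A->CCA, B->A, C->CB

  step 1 ⇒ step 2: CBCCACB ⇒ CB·A·CB·CB·CCA·CB·A
    A ↦ CCA
    B ↦ A
    C ↦ CB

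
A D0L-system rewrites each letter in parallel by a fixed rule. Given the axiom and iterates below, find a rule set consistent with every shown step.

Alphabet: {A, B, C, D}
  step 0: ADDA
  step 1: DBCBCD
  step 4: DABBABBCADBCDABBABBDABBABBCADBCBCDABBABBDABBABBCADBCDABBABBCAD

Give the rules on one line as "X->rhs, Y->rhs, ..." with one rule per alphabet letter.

  step 0 ⇒ step 1: ADDA ⇒ D·BC·BC·D
    A ↦ D
    D ↦ BC
    B ↦ ABB  (constrained at step 1)
    C ↦ CA  (constrained at step 1)

A->D, B->ABB, C->CA, D->BC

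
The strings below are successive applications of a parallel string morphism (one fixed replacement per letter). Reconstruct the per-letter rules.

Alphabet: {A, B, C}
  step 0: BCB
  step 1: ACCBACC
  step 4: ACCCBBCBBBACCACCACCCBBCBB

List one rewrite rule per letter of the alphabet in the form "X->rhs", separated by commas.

  step 0 ⇒ step 1: BCB ⇒ ACC·B·ACC
    B ↦ ACC
    C ↦ B
    A ↦ C  (constrained at step 1)

A->C, B->ACC, C->B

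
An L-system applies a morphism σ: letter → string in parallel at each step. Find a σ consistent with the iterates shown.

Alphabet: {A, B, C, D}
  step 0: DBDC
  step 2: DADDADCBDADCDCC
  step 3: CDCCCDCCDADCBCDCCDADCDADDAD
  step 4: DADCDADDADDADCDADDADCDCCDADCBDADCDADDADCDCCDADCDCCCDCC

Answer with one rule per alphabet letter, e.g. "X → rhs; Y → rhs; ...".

A->DC, B->CB, C->DAD, D->C

  step 3 ⇒ step 4: CDCCCDCCDADCBCDCCDADCDADDAD ⇒ DAD·C·DAD·DAD·DAD·C·DAD·DAD·C·DC·C·DAD·CB·DAD·C·DAD·DAD·C·DC·C·DAD·C·DC·C·C·DC·C
    A ↦ DC
    B ↦ CB
    C ↦ DAD
    D ↦ C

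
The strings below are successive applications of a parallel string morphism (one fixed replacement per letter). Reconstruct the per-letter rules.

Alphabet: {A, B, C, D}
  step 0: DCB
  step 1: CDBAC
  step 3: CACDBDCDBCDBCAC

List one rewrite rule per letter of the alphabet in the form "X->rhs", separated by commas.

A->DC, B->AC, C->DB, D->C

  step 0 ⇒ step 1: DCB ⇒ C·DB·AC
    B ↦ AC
    C ↦ DB
    D ↦ C
    A ↦ DC  (constrained at step 1)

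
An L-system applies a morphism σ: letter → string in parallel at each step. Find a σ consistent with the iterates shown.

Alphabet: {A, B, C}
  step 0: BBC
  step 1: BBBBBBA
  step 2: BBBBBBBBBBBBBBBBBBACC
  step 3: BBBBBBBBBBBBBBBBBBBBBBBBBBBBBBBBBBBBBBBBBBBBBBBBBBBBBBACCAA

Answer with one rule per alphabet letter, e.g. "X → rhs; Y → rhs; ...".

  step 2 ⇒ step 3: BBBBBBBBBBBBBBBBBBACC ⇒ BBB·BBB·BBB·BBB·BBB·BBB·BBB·BBB·BBB·BBB·BBB·BBB·BBB·BBB·BBB·BBB·BBB·BBB·ACC·A·A
    A ↦ ACC
    B ↦ BBB
    C ↦ A

A->ACC, B->BBB, C->A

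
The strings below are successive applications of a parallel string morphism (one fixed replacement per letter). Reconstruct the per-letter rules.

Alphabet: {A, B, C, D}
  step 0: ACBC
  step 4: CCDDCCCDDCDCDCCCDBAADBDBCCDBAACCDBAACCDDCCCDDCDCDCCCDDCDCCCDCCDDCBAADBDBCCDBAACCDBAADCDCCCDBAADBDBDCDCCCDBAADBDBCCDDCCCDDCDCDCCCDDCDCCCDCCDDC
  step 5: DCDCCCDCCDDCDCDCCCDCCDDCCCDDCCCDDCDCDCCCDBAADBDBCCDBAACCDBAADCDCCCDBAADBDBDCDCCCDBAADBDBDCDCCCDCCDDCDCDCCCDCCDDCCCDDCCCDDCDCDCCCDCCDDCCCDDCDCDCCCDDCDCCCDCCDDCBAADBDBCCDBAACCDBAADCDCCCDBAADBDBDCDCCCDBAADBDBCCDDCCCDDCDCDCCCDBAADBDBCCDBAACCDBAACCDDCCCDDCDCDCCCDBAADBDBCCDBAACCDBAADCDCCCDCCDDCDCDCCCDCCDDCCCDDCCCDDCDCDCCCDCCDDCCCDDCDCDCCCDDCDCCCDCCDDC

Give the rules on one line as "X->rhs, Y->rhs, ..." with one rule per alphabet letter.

A->DB, B->BAA, C->DC, D->CCD

  step 4 ⇒ step 5: CCDDCCCDDCDCDCCCDBAADBDBCCDBAACCDBAACCDDCCCDDCDCDCCCDDCDCCCDCCDDCBAADBDBCCDBAACCDBAADCDCCCDBAADBDBDCDCCCDBAADBDBCCDDCCCDDCDCDCCCDDCDCCCDCCDDC ⇒ DC·DC·CCD·CCD·DC·DC·DC·CCD·CCD·DC·CCD·DC·CCD·DC·DC·DC·CCD·BAA·DB·DB·CCD·BAA·CCD·BAA·DC·DC·CCD·BAA·DB·DB·DC·DC·CCD·BAA·DB·DB·DC·DC·CCD·CCD·DC·DC·DC·CCD·CCD·DC·CCD·DC·CCD·DC·DC·DC·CCD·CCD·DC·CCD·DC·DC·DC·CCD·DC·DC·CCD·CCD·DC·BAA·DB·DB·CCD·BAA·CCD·BAA·DC·DC·CCD·BAA·DB·DB·DC·DC·CCD·BAA·DB·DB·CCD·DC·CCD·DC·DC·DC·CCD·BAA·DB·DB·CCD·BAA·CCD·BAA·CCD·DC·CCD·DC·DC·DC·CCD·BAA·DB·DB·CCD·BAA·CCD·BAA·DC·DC·CCD·CCD·DC·DC·DC·CCD·CCD·DC·CCD·DC·CCD·DC·DC·DC·CCD·CCD·DC·CCD·DC·DC·DC·CCD·DC·DC·CCD·CCD·DC
    A ↦ DB
    B ↦ BAA
    C ↦ DC
    D ↦ CCD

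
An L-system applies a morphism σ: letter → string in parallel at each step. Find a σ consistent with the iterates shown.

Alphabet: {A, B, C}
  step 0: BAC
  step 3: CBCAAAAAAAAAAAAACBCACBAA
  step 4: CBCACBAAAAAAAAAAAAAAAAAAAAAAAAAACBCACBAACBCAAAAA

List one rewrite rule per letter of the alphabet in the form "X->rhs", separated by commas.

A->AA, B->CA, C->CB

  step 3 ⇒ step 4: CBCAAAAAAAAAAAAACBCACBAA ⇒ CB·CA·CB·AA·AA·AA·AA·AA·AA·AA·AA·AA·AA·AA·AA·AA·CB·CA·CB·AA·CB·CA·AA·AA
    A ↦ AA
    B ↦ CA
    C ↦ CB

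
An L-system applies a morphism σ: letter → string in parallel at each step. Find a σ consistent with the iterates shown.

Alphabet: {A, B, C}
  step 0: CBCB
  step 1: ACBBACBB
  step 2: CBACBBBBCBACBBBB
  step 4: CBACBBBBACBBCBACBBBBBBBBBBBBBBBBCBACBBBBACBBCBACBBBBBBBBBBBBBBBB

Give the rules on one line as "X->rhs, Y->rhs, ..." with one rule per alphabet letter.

A->CB, B->BB, C->AC

  step 1 ⇒ step 2: ACBBACBB ⇒ CB·AC·BB·BB·CB·AC·BB·BB
    A ↦ CB
    B ↦ BB
    C ↦ AC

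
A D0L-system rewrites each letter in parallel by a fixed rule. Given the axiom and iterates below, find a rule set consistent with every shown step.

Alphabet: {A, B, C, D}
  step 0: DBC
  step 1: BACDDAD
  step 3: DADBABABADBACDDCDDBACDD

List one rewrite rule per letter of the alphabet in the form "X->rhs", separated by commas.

A->D, B->CD, C->DAD, D->BA

  step 0 ⇒ step 1: DBC ⇒ BA·CD·DAD
    B ↦ CD
    C ↦ DAD
    D ↦ BA
    A ↦ D  (constrained at step 1)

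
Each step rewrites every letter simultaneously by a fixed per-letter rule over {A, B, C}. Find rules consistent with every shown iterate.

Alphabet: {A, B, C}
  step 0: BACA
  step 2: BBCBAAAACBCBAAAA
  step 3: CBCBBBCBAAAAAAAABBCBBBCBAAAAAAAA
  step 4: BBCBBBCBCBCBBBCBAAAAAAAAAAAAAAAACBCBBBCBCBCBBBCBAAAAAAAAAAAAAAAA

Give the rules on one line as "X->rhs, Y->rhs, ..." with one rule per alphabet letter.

  step 3 ⇒ step 4: CBCBBBCBAAAAAAAABBCBBBCBAAAAAAAA ⇒ BB·CB·BB·CB·CB·CB·BB·CB·AA·AA·AA·AA·AA·AA·AA·AA·CB·CB·BB·CB·CB·CB·BB·CB·AA·AA·AA·AA·AA·AA·AA·AA
    A ↦ AA
    B ↦ CB
    C ↦ BB

A->AA, B->CB, C->BB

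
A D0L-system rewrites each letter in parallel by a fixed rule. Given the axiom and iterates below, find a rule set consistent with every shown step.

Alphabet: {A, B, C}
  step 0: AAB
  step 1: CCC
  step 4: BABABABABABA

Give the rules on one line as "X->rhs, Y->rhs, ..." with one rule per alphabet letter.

A->C, B->C, C->BA

  step 0 ⇒ step 1: AAB ⇒ C·C·C
    A ↦ C
    B ↦ C
    C ↦ BA  (constrained at step 1)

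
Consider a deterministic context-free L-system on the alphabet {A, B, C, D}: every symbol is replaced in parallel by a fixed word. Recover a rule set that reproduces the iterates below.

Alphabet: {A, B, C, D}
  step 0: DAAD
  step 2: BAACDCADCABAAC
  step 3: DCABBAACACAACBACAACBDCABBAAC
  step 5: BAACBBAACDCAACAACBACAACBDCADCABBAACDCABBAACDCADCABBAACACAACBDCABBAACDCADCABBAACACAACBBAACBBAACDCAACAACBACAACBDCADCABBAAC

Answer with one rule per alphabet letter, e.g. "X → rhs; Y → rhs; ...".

A->B, B->DCA, C->AAC, D->AC

  step 2 ⇒ step 3: BAACDCADCABAAC ⇒ DCA·B·B·AAC·AC·AAC·B·AC·AAC·B·DCA·B·B·AAC
    A ↦ B
    B ↦ DCA
    C ↦ AAC
    D ↦ AC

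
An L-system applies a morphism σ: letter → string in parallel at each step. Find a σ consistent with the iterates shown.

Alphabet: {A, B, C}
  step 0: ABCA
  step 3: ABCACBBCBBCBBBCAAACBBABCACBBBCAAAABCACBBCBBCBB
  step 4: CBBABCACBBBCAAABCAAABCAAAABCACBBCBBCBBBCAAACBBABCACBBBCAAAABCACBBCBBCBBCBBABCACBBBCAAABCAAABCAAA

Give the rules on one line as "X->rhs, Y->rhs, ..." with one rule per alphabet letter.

A->CBB, B->A, C->BCA

  step 3 ⇒ step 4: ABCACBBCBBCBBBCAAACBBABCACBBBCAAAABCACBBCBBCBB ⇒ CBB·A·BCA·CBB·BCA·A·A·BCA·A·A·BCA·A·A·A·BCA·CBB·CBB·CBB·BCA·A·A·CBB·A·BCA·CBB·BCA·A·A·A·BCA·CBB·CBB·CBB·CBB·A·BCA·CBB·BCA·A·A·BCA·A·A·BCA·A·A
    A ↦ CBB
    B ↦ A
    C ↦ BCA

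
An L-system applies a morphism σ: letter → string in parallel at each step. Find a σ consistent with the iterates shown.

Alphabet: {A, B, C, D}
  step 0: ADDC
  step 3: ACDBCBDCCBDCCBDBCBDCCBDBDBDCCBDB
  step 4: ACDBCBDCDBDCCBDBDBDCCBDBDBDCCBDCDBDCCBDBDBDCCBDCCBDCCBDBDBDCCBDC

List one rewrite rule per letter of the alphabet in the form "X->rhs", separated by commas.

  step 3 ⇒ step 4: ACDBCBDCCBDCCBDBCBDCCBDBDBDCCBDB ⇒ AC·DB·CB·DC·DB·DC·CB·DB·DB·DC·CB·DB·DB·DC·CB·DC·DB·DC·CB·DB·DB·DC·CB·DC·CB·DC·CB·DB·DB·DC·CB·DC
    A ↦ AC
    B ↦ DC
    C ↦ DB
    D ↦ CB

A->AC, B->DC, C->DB, D->CB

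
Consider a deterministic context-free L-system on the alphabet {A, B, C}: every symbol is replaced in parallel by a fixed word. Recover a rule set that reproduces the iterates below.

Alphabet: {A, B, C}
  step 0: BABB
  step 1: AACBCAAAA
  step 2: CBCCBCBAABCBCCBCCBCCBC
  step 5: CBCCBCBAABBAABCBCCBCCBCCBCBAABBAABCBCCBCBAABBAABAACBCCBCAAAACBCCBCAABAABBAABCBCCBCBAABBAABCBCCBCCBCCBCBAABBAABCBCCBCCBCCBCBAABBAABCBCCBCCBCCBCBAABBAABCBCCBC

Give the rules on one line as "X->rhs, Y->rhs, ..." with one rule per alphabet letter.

A->CBC, B->AA, C->B

  step 1 ⇒ step 2: AACBCAAAA ⇒ CBC·CBC·B·AA·B·CBC·CBC·CBC·CBC
    A ↦ CBC
    B ↦ AA
    C ↦ B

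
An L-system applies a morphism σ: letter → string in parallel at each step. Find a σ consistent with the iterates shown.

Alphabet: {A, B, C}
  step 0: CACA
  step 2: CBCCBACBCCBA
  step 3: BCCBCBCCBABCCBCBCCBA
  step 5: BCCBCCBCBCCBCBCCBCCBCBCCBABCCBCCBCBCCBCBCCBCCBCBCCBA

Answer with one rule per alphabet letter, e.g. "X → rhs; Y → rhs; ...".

  step 2 ⇒ step 3: CBCCBACBCCBA ⇒ BC·C·BC·BC·C·BA·BC·C·BC·BC·C·BA
    A ↦ BA
    B ↦ C
    C ↦ BC

A->BA, B->C, C->BC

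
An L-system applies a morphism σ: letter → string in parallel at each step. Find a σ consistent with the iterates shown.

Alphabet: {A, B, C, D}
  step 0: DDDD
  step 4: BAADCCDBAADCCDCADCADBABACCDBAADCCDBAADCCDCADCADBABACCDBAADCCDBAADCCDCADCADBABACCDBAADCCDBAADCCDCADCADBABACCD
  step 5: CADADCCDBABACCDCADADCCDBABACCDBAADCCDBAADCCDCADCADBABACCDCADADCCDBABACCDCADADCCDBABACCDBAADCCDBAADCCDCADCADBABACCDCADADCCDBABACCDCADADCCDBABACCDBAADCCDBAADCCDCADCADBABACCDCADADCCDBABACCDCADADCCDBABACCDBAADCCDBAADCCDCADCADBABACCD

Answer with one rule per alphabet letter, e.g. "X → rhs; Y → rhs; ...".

  step 4 ⇒ step 5: BAADCCDBAADCCDCADCADBABACCDBAADCCDBAADCCDCADCADBABACCDBAADCCDBAADCCDCADCADBABACCDBAADCCDBAADCCDCADCADBABACCD ⇒ C·AD·AD·CCD·BA·BA·CCD·C·AD·AD·CCD·BA·BA·CCD·BA·AD·CCD·BA·AD·CCD·C·AD·C·AD·BA·BA·CCD·C·AD·AD·CCD·BA·BA·CCD·C·AD·AD·CCD·BA·BA·CCD·BA·AD·CCD·BA·AD·CCD·C·AD·C·AD·BA·BA·CCD·C·AD·AD·CCD·BA·BA·CCD·C·AD·AD·CCD·BA·BA·CCD·BA·AD·CCD·BA·AD·CCD·C·AD·C·AD·BA·BA·CCD·C·AD·AD·CCD·BA·BA·CCD·C·AD·AD·CCD·BA·BA·CCD·BA·AD·CCD·BA·AD·CCD·C·AD·C·AD·BA·BA·CCD
    A ↦ AD
    B ↦ C
    C ↦ BA
    D ↦ CCD

A->AD, B->C, C->BA, D->CCD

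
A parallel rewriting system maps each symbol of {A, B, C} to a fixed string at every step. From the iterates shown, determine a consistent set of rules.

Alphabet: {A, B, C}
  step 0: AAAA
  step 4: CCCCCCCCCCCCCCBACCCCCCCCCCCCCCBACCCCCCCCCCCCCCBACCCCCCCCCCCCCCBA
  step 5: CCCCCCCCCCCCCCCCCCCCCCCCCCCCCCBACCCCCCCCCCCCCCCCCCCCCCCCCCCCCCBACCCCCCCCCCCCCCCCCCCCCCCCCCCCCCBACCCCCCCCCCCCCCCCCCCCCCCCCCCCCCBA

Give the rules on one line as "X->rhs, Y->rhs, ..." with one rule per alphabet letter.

  step 4 ⇒ step 5: CCCCCCCCCCCCCCBACCCCCCCCCCCCCCBACCCCCCCCCCCCCCBACCCCCCCCCCCCCCBA ⇒ CC·CC·CC·CC·CC·CC·CC·CC·CC·CC·CC·CC·CC·CC·CC·BA·CC·CC·CC·CC·CC·CC·CC·CC·CC·CC·CC·CC·CC·CC·CC·BA·CC·CC·CC·CC·CC·CC·CC·CC·CC·CC·CC·CC·CC·CC·CC·BA·CC·CC·CC·CC·CC·CC·CC·CC·CC·CC·CC·CC·CC·CC·CC·BA
    A ↦ BA
    B ↦ CC
    C ↦ CC

A->BA, B->CC, C->CC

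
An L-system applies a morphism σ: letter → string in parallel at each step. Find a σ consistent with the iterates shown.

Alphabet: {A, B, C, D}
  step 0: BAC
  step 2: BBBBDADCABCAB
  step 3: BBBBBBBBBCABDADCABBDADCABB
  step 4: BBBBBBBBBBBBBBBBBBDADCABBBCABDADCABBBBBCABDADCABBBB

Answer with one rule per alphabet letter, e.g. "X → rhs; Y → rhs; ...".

A->CA, B->BB, C->DAD, D->B

  step 3 ⇒ step 4: BBBBBBBBBCABDADCABBDADCABB ⇒ BB·BB·BB·BB·BB·BB·BB·BB·BB·DAD·CA·BB·B·CA·B·DAD·CA·BB·BB·B·CA·B·DAD·CA·BB·BB
    A ↦ CA
    B ↦ BB
    C ↦ DAD
    D ↦ B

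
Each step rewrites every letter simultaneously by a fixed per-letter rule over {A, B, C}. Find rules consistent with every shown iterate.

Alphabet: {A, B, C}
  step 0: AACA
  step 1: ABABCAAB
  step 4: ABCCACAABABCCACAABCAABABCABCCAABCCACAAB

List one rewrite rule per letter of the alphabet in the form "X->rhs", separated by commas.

  step 0 ⇒ step 1: AACA ⇒ AB·AB·CA·AB
    A ↦ AB
    C ↦ CA
    B ↦ C  (constrained at step 1)

A->AB, B->C, C->CA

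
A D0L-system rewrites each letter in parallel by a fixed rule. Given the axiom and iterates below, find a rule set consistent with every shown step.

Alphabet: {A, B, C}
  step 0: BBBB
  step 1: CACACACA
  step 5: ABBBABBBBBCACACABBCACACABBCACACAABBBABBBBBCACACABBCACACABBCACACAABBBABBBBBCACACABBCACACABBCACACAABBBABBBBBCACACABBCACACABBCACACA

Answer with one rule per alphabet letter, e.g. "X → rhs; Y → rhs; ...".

A->BB, B->CA, C->AB

  step 0 ⇒ step 1: BBBB ⇒ CA·CA·CA·CA
    B ↦ CA
    A ↦ BB  (constrained at step 1)
    C ↦ AB  (constrained at step 1)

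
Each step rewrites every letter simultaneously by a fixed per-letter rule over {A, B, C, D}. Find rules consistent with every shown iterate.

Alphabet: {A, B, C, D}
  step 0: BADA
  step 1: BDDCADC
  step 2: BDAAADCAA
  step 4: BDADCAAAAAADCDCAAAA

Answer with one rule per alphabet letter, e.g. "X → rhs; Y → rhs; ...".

  step 1 ⇒ step 2: BDDCADC ⇒ BD·A·A·A·DC·A·A
    A ↦ DC
    B ↦ BD
    C ↦ A
    D ↦ A

A->DC, B->BD, C->A, D->A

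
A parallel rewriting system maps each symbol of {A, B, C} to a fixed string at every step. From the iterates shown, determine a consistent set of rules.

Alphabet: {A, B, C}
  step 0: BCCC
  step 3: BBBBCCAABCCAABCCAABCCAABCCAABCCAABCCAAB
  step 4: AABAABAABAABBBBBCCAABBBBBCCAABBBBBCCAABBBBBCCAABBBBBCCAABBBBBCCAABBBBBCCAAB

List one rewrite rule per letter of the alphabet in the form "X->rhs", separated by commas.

  step 3 ⇒ step 4: BBBBCCAABCCAABCCAABCCAABCCAABCCAABCCAAB ⇒ AAB·AAB·AAB·AAB·BB·BB·C·C·AAB·BB·BB·C·C·AAB·BB·BB·C·C·AAB·BB·BB·C·C·AAB·BB·BB·C·C·AAB·BB·BB·C·C·AAB·BB·BB·C·C·AAB
    A ↦ C
    B ↦ AAB
    C ↦ BB

A->C, B->AAB, C->BB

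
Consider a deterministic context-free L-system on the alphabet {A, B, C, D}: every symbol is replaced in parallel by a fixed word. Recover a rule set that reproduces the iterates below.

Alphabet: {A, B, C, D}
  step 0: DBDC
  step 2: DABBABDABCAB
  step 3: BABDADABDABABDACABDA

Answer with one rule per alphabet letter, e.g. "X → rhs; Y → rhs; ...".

A->B, B->DA, C->CA, D->BA

  step 2 ⇒ step 3: DABBABDABCAB ⇒ BA·B·DA·DA·B·DA·BA·B·DA·CA·B·DA
    A ↦ B
    B ↦ DA
    C ↦ CA
    D ↦ BA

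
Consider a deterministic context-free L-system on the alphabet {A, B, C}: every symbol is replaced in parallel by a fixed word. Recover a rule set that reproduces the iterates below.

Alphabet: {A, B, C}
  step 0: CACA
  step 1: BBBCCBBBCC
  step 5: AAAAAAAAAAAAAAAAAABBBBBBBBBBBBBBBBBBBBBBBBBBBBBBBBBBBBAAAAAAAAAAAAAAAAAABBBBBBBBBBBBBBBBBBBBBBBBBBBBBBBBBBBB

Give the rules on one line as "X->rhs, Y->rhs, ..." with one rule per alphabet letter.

A->CC, B->A, C->BBB

  step 0 ⇒ step 1: CACA ⇒ BBB·CC·BBB·CC
    A ↦ CC
    C ↦ BBB
    B ↦ A  (constrained at step 1)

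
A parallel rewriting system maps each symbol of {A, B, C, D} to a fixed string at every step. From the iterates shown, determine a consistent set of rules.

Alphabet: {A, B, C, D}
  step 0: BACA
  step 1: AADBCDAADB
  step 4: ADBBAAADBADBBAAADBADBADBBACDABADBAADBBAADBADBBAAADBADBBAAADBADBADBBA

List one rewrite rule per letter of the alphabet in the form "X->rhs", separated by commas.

A->ADB, B->A, C->CDA, D->B

  step 0 ⇒ step 1: BACA ⇒ A·ADB·CDA·ADB
    A ↦ ADB
    B ↦ A
    C ↦ CDA
    D ↦ B  (constrained at step 1)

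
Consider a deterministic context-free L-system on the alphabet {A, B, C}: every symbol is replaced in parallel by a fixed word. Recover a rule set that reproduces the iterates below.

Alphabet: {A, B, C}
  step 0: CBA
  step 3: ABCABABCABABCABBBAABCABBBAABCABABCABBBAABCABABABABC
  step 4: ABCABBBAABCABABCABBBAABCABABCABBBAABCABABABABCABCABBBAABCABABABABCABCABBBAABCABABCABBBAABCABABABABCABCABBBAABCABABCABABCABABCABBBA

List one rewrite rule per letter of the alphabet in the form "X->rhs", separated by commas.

A->ABC, B->AB, C->BBA

  step 3 ⇒ step 4: ABCABABCABABCABBBAABCABBBAABCABABCABBBAABCABABABABC ⇒ ABC·AB·BBA·ABC·AB·ABC·AB·BBA·ABC·AB·ABC·AB·BBA·ABC·AB·AB·AB·ABC·ABC·AB·BBA·ABC·AB·AB·AB·ABC·ABC·AB·BBA·ABC·AB·ABC·AB·BBA·ABC·AB·AB·AB·ABC·ABC·AB·BBA·ABC·AB·ABC·AB·ABC·AB·ABC·AB·BBA
    A ↦ ABC
    B ↦ AB
    C ↦ BBA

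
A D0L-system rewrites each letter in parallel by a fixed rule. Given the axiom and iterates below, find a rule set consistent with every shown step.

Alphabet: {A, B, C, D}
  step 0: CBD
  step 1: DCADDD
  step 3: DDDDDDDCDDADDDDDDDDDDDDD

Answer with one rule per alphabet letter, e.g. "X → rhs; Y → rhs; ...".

  step 0 ⇒ step 1: CBD ⇒ DC·AD·DD
    B ↦ AD
    C ↦ DC
    D ↦ DD
    A ↦ DB  (constrained at step 1)

A->DB, B->AD, C->DC, D->DD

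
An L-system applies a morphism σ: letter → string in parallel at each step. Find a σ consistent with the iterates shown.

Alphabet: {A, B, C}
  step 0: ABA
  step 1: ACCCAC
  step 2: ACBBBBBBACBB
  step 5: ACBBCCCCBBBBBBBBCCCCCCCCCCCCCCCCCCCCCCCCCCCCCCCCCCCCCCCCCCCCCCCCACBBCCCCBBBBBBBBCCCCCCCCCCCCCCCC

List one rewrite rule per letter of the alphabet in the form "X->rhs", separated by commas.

  step 1 ⇒ step 2: ACCCAC ⇒ AC·BB·BB·BB·AC·BB
    A ↦ AC
    C ↦ BB
  step 0 ⇒ step 1: ABA ⇒ AC·CC·AC
    B ↦ CC

A->AC, B->CC, C->BB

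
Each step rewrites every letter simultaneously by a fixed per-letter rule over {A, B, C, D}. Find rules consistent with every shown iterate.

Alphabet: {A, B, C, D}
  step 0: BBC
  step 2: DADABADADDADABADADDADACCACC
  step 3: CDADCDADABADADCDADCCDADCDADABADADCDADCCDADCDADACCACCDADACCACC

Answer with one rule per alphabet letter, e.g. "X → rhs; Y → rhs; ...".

A->DAD, B->ABA, C->ACC, D->C

  step 2 ⇒ step 3: DADABADADDADABADADDADACCACC ⇒ C·DAD·C·DAD·ABA·DAD·C·DAD·C·C·DAD·C·DAD·ABA·DAD·C·DAD·C·C·DAD·C·DAD·ACC·ACC·DAD·ACC·ACC
    A ↦ DAD
    B ↦ ABA
    C ↦ ACC
    D ↦ C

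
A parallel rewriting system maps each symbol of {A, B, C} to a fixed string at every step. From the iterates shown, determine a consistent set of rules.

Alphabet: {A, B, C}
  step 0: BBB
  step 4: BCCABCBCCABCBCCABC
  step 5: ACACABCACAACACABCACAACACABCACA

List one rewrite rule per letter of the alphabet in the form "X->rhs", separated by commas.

A->BC, B->A, C->CA

  step 4 ⇒ step 5: BCCABCBCCABCBCCABC ⇒ A·CA·CA·BC·A·CA·A·CA·CA·BC·A·CA·A·CA·CA·BC·A·CA
    A ↦ BC
    B ↦ A
    C ↦ CA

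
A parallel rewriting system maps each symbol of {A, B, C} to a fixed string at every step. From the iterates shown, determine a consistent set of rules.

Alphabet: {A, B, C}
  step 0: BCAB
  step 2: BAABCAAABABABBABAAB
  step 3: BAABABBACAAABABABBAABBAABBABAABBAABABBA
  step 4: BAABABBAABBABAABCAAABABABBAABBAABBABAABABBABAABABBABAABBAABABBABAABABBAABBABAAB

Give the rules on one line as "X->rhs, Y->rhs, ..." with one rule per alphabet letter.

  step 3 ⇒ step 4: BAABABBACAAABABABBAABBAABBABAABBAABABBA ⇒ BA·AB·AB·BA·AB·BA·BA·AB·CAA·AB·AB·AB·BA·AB·BA·AB·BA·BA·AB·AB·BA·BA·AB·AB·BA·BA·AB·BA·AB·AB·BA·BA·AB·AB·BA·AB·BA·BA·AB
    A ↦ AB
    B ↦ BA
    C ↦ CAA

A->AB, B->BA, C->CAA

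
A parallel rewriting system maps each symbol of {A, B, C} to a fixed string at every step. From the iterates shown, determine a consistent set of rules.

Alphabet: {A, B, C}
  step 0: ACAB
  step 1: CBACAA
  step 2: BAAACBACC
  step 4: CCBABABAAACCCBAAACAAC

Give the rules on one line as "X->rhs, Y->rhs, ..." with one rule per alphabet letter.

  step 1 ⇒ step 2: CBACAA ⇒ BA·AA·C·BA·C·C
    A ↦ C
    B ↦ AA
    C ↦ BA

A->C, B->AA, C->BA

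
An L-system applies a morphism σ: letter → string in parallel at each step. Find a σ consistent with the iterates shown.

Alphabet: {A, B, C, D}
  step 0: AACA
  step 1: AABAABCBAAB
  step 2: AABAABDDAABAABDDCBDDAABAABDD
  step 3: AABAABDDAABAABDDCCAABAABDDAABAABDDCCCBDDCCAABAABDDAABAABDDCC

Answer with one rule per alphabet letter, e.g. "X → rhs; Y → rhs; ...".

A->AAB, B->DD, C->CB, D->C

  step 2 ⇒ step 3: AABAABDDAABAABDDCBDDAABAABDD ⇒ AAB·AAB·DD·AAB·AAB·DD·C·C·AAB·AAB·DD·AAB·AAB·DD·C·C·CB·DD·C·C·AAB·AAB·DD·AAB·AAB·DD·C·C
    A ↦ AAB
    B ↦ DD
    C ↦ CB
    D ↦ C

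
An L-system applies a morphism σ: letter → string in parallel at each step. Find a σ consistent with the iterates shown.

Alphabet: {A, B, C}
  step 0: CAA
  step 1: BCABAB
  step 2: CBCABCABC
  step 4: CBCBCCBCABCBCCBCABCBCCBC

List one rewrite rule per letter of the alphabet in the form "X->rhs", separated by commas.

A->AB, B->C, C->BC

  step 1 ⇒ step 2: BCABAB ⇒ C·BC·AB·C·AB·C
    A ↦ AB
    B ↦ C
    C ↦ BC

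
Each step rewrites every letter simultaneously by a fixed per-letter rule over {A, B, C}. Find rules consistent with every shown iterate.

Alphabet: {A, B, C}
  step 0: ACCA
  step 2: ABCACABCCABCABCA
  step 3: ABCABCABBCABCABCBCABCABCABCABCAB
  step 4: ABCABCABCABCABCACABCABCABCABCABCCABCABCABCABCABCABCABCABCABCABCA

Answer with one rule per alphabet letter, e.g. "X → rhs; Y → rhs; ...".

  step 3 ⇒ step 4: ABCABCABBCABCABCBCABCABCABCABCAB ⇒ AB·CA·BC·AB·CA·BC·AB·CA·CA·BC·AB·CA·BC·AB·CA·BC·CA·BC·AB·CA·BC·AB·CA·BC·AB·CA·BC·AB·CA·BC·AB·CA
    A ↦ AB
    B ↦ CA
    C ↦ BC

A->AB, B->CA, C->BC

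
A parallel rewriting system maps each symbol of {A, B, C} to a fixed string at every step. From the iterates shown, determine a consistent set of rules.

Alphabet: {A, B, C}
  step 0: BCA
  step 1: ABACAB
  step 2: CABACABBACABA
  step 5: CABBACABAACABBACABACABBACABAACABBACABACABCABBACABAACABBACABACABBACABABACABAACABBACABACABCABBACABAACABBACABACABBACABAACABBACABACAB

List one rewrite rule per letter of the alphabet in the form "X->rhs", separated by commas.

A->CAB, B->A, C->BA

  step 1 ⇒ step 2: ABACAB ⇒ CAB·A·CAB·BA·CAB·A
    A ↦ CAB
    B ↦ A
    C ↦ BA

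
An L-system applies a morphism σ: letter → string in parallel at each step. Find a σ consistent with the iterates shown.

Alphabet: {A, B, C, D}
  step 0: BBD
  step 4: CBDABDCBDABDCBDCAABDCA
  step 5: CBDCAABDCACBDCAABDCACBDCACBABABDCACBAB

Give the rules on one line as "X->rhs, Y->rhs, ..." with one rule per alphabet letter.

A->AB, B->D, C->CB, D->CA

  step 4 ⇒ step 5: CBDABDCBDABDCBDCAABDCA ⇒ CB·D·CA·AB·D·CA·CB·D·CA·AB·D·CA·CB·D·CA·CB·AB·AB·D·CA·CB·AB
    A ↦ AB
    B ↦ D
    C ↦ CB
    D ↦ CA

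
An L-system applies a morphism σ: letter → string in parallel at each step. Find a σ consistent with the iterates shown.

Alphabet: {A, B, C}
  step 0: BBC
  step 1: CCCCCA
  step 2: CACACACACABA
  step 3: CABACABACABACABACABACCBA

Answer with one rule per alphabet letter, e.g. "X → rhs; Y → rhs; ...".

  step 2 ⇒ step 3: CACACACACABA ⇒ CA·BA·CA·BA·CA·BA·CA·BA·CA·BA·CC·BA
    A ↦ BA
    B ↦ CC
    C ↦ CA

A->BA, B->CC, C->CA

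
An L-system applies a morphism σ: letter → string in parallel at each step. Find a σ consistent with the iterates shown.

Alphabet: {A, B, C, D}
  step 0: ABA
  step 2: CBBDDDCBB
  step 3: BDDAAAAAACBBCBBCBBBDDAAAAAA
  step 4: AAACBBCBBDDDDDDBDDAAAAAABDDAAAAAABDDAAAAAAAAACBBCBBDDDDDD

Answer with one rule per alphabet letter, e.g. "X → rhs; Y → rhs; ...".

A->D, B->AAA, C->BDD, D->CBB

  step 3 ⇒ step 4: BDDAAAAAACBBCBBCBBBDDAAAAAA ⇒ AAA·CBB·CBB·D·D·D·D·D·D·BDD·AAA·AAA·BDD·AAA·AAA·BDD·AAA·AAA·AAA·CBB·CBB·D·D·D·D·D·D
    A ↦ D
    B ↦ AAA
    C ↦ BDD
    D ↦ CBB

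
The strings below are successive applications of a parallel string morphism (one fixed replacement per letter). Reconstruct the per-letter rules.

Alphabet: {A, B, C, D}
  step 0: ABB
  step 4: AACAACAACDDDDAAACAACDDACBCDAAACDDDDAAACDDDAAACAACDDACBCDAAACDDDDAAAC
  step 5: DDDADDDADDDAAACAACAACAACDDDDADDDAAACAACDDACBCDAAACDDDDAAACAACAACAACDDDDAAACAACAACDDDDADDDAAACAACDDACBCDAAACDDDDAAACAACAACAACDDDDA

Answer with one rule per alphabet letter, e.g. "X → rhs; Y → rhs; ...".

A->D, B->CBC, C->DA, D->AAC

  step 4 ⇒ step 5: AACAACAACDDDDAAACAACDDACBCDAAACDDDDAAACDDDAAACAACDDACBCDAAACDDDDAAAC ⇒ D·D·DA·D·D·DA·D·D·DA·AAC·AAC·AAC·AAC·D·D·D·DA·D·D·DA·AAC·AAC·D·DA·CBC·DA·AAC·D·D·D·DA·AAC·AAC·AAC·AAC·D·D·D·DA·AAC·AAC·AAC·D·D·D·DA·D·D·DA·AAC·AAC·D·DA·CBC·DA·AAC·D·D·D·DA·AAC·AAC·AAC·AAC·D·D·D·DA
    A ↦ D
    B ↦ CBC
    C ↦ DA
    D ↦ AAC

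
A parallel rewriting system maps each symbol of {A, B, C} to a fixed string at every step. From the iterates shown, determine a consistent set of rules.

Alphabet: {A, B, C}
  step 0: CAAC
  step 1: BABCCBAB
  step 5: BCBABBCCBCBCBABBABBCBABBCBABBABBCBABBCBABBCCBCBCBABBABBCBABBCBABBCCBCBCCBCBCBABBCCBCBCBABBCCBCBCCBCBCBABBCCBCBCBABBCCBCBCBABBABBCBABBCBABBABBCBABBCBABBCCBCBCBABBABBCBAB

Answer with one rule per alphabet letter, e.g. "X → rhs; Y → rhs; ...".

  step 0 ⇒ step 1: CAAC ⇒ BAB·C·C·BAB
    A ↦ C
    C ↦ BAB
    B ↦ BC  (constrained at step 1)

A->C, B->BC, C->BAB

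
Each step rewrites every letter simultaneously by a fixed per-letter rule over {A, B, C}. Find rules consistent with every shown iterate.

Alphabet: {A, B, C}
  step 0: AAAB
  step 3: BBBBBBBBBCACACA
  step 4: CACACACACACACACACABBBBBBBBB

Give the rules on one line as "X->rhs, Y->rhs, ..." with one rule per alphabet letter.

  step 3 ⇒ step 4: BBBBBBBBBCACACA ⇒ CA·CA·CA·CA·CA·CA·CA·CA·CA·BB·B·BB·B·BB·B
    A ↦ B
    B ↦ CA
    C ↦ BB

A->B, B->CA, C->BB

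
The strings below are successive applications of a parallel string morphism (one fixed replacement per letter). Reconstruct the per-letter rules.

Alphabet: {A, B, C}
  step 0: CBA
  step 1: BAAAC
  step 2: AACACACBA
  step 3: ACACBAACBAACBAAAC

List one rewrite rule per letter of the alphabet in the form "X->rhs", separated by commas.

A->AC, B->A, C->BA

  step 2 ⇒ step 3: AACACACBA ⇒ AC·AC·BA·AC·BA·AC·BA·A·AC
    A ↦ AC
    B ↦ A
    C ↦ BA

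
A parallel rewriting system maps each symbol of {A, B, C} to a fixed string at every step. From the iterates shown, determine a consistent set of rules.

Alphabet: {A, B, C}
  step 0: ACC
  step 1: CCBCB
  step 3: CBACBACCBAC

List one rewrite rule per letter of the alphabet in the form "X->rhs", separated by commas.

  step 0 ⇒ step 1: ACC ⇒ C·CB·CB
    A ↦ C
    C ↦ CB
    B ↦ A  (constrained at step 1)

A->C, B->A, C->CB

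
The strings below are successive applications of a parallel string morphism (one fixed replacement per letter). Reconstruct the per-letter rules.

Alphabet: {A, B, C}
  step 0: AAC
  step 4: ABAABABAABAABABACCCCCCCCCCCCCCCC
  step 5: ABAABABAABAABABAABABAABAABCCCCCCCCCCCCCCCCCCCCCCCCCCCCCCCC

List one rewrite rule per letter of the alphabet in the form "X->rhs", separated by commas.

  step 4 ⇒ step 5: ABAABABAABAABABACCCCCCCCCCCCCCCC ⇒ AB·A·AB·AB·A·AB·A·AB·AB·A·AB·AB·A·AB·A·AB·CC·CC·CC·CC·CC·CC·CC·CC·CC·CC·CC·CC·CC·CC·CC·CC
    A ↦ AB
    B ↦ A
    C ↦ CC

A->AB, B->A, C->CC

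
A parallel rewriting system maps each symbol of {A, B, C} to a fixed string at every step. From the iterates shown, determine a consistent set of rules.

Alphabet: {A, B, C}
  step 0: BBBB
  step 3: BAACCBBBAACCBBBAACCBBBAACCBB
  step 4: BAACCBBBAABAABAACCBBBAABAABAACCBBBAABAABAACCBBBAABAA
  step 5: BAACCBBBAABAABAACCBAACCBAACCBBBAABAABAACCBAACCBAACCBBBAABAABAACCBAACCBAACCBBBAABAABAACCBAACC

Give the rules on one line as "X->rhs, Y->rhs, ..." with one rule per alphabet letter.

A->C, B->BAA, C->B

  step 4 ⇒ step 5: BAACCBBBAABAABAACCBBBAABAABAACCBBBAABAABAACCBBBAABAA ⇒ BAA·C·C·B·B·BAA·BAA·BAA·C·C·BAA·C·C·BAA·C·C·B·B·BAA·BAA·BAA·C·C·BAA·C·C·BAA·C·C·B·B·BAA·BAA·BAA·C·C·BAA·C·C·BAA·C·C·B·B·BAA·BAA·BAA·C·C·BAA·C·C
    A ↦ C
    B ↦ BAA
    C ↦ B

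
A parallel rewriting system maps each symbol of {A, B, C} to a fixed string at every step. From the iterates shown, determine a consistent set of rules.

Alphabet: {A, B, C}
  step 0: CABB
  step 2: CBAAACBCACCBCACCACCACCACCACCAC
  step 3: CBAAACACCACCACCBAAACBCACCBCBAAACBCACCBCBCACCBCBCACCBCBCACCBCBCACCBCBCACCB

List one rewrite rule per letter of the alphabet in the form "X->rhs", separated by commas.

A->CAC, B->AAA, C->CB

  step 2 ⇒ step 3: CBAAACBCACCBCACCACCACCACCACCAC ⇒ CB·AAA·CAC·CAC·CAC·CB·AAA·CB·CAC·CB·CB·AAA·CB·CAC·CB·CB·CAC·CB·CB·CAC·CB·CB·CAC·CB·CB·CAC·CB·CB·CAC·CB
    A ↦ CAC
    B ↦ AAA
    C ↦ CB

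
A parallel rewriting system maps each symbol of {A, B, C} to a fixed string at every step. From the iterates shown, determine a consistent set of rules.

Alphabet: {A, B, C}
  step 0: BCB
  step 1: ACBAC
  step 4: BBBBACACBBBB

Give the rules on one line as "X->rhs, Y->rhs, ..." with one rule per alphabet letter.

  step 0 ⇒ step 1: BCB ⇒ AC·B·AC
    B ↦ AC
    C ↦ B
    A ↦ B  (constrained at step 1)

A->B, B->AC, C->B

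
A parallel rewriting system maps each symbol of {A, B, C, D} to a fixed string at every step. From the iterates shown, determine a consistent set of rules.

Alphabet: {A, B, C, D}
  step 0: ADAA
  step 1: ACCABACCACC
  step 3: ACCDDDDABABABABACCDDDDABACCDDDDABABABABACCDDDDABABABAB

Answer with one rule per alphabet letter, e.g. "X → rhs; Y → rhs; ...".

  step 0 ⇒ step 1: ADAA ⇒ ACC·AB·ACC·ACC
    A ↦ ACC
    D ↦ AB
    B ↦ D  (constrained at step 1)
    C ↦ DD  (constrained at step 1)

A->ACC, B->D, C->DD, D->AB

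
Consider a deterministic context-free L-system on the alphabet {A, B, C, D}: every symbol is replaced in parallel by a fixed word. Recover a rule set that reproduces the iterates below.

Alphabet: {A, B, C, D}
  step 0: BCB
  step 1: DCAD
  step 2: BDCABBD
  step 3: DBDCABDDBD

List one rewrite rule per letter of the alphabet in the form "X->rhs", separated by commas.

A->B, B->D, C->CA, D->BD

  step 2 ⇒ step 3: BDCABBD ⇒ D·BD·CA·B·D·D·BD
    A ↦ B
    B ↦ D
    C ↦ CA
    D ↦ BD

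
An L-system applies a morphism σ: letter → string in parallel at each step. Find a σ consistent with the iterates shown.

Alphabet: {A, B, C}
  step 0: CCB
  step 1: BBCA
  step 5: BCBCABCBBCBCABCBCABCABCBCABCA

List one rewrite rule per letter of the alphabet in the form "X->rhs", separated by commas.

A->CB, B->CA, C->B

  step 0 ⇒ step 1: CCB ⇒ B·B·CA
    B ↦ CA
    C ↦ B
    A ↦ CB  (constrained at step 1)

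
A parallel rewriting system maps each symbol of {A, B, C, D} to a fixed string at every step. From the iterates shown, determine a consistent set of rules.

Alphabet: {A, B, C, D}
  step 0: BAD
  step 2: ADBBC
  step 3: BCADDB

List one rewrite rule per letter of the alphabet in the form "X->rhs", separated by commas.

  step 2 ⇒ step 3: ADBBC ⇒ BC·A·D·D·B
    A ↦ BC
    B ↦ D
    C ↦ B
    D ↦ A

A->BC, B->D, C->B, D->A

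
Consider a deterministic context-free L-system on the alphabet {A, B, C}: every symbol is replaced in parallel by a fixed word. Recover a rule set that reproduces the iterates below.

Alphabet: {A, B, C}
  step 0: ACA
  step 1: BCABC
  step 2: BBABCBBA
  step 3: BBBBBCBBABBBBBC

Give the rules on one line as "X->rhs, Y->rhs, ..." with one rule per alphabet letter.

A->BC, B->BB, C->A

  step 2 ⇒ step 3: BBABCBBA ⇒ BB·BB·BC·BB·A·BB·BB·BC
    A ↦ BC
    B ↦ BB
    C ↦ A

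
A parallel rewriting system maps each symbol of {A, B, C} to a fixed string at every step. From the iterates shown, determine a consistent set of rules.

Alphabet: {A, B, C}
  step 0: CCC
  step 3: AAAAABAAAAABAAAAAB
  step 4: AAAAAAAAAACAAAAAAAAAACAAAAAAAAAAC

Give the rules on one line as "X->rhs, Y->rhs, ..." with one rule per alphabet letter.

  step 3 ⇒ step 4: AAAAABAAAAABAAAAAB ⇒ AA·AA·AA·AA·AA·C·AA·AA·AA·AA·AA·C·AA·AA·AA·AA·AA·C
    A ↦ AA
    B ↦ C
    C ↦ AB  (constrained at step 0)

A->AA, B->C, C->AB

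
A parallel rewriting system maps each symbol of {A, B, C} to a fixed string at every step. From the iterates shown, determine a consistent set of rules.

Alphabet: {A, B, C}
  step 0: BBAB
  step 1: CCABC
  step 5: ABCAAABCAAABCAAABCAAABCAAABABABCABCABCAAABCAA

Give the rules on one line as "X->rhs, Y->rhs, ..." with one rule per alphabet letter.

A->AB, B->C, C->AA

  step 0 ⇒ step 1: BBAB ⇒ C·C·AB·C
    A ↦ AB
    B ↦ C
    C ↦ AA  (constrained at step 1)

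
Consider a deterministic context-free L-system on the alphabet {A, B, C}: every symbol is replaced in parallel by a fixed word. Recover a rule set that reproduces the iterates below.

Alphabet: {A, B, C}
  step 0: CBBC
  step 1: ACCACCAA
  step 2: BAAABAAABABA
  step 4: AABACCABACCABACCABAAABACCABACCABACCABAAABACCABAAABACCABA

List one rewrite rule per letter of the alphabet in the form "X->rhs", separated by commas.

A->BA, B->CCA, C->A

  step 1 ⇒ step 2: ACCACCAA ⇒ BA·A·A·BA·A·A·BA·BA
    A ↦ BA
    C ↦ A
  step 0 ⇒ step 1: CBBC ⇒ A·CCA·CCA·A
    B ↦ CCA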